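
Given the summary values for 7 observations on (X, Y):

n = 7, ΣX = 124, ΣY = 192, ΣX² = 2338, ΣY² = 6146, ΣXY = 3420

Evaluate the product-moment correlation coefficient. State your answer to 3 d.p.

0.053

r = (nΣXY − ΣXΣY) / √[(nΣX² − (ΣX)²)(nΣY² − (ΣY)²)]
Numerator: 7×3420 − 124×192 = 132
Denominator: √[(16366 − 15376)(43022 − 36864)] = √[990 × 6158] = 2469.0930
r = 132 / 2469.0930 ≈ 0.053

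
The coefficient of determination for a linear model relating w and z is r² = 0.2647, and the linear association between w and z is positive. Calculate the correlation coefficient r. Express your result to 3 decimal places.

|r| = √0.2647 = 0.514
The association is positive, so r = 0.514.

0.514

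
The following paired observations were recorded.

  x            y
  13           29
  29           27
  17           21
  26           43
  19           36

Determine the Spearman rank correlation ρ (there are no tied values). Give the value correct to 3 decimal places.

0.200

Rank x: 1, 5, 2, 4, 3
Rank y: 3, 2, 1, 5, 4
d = rank(x) − rank(y): -2, 3, 1, -1, -1; Σd² = 16
ρ = 1 − 6Σd² / [n(n²−1)] = 1 − 6×16 / (5×24) = 1 − 96/120 ≈ 0.200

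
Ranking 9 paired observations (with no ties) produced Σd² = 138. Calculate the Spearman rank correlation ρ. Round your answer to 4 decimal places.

ρ = 1 − 6Σd² / [n(n²−1)] = 1 − 6×138 / (9×80)
  = 1 − 828/720 = 1 − 1.15000 ≈ -0.1500

-0.1500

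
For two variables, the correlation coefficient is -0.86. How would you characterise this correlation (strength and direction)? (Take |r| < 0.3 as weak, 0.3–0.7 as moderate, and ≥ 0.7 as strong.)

r = -0.86 < 0 so the relationship is negative.
|r| = 0.86, which falls in the strong range.

strong negative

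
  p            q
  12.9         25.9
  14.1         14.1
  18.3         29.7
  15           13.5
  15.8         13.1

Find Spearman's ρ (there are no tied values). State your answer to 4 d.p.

0.0000

Rank p: 1, 2, 5, 3, 4
Rank q: 4, 3, 5, 2, 1
d = rank(p) − rank(q): -3, -1, 0, 1, 3; Σd² = 20
ρ = 1 − 6Σd² / [n(n²−1)] = 1 − 6×20 / (5×24) = 1 − 120/120 ≈ 0.0000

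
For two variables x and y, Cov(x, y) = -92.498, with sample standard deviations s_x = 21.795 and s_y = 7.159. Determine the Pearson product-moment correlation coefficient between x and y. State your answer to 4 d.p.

-0.5928

r = Cov(x,y) / (s_x · s_y) = -92.498 / (21.795 × 7.159)
  = -92.498 / 156.0304 ≈ -0.5928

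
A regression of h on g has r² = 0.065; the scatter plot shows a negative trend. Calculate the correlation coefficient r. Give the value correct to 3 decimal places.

|r| = √0.065 = 0.255
The association is negative, so r = −0.255.

-0.255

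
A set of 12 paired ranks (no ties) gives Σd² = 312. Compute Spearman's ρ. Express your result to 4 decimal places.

-0.0909

ρ = 1 − 6Σd² / [n(n²−1)] = 1 − 6×312 / (12×143)
  = 1 − 1872/1716 = 1 − 1.09091 ≈ -0.0909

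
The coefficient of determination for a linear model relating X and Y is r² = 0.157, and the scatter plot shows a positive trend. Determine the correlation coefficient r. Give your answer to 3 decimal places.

|r| = √0.157 = 0.396
The association is positive, so r = 0.396.

0.396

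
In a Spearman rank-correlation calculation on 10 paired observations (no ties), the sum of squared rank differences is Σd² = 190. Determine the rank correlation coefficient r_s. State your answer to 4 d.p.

ρ = 1 − 6Σd² / [n(n²−1)] = 1 − 6×190 / (10×99)
  = 1 − 1140/990 = 1 − 1.15152 ≈ -0.1515

-0.1515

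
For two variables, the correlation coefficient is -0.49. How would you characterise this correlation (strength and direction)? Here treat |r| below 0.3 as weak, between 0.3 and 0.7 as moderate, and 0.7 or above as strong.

r = -0.49 < 0 so the relationship is negative.
|r| = 0.49, which falls in the moderate range.

moderate negative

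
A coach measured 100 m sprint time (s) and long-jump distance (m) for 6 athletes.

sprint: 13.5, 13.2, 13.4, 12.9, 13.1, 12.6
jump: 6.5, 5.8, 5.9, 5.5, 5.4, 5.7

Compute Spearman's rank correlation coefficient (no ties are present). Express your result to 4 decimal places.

Rank sprint: 6, 4, 5, 2, 3, 1
Rank jump: 6, 4, 5, 2, 1, 3
d = rank(sprint) − rank(jump): 0, 0, 0, 0, 2, -2; Σd² = 8
ρ = 1 − 6Σd² / [n(n²−1)] = 1 − 6×8 / (6×35) = 1 − 48/210 ≈ 0.7714

0.7714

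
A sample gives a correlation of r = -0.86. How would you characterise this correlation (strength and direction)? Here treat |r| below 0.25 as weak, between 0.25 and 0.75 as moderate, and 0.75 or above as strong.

strong negative

r = -0.86 < 0 so the relationship is negative.
|r| = 0.86, which falls in the strong range.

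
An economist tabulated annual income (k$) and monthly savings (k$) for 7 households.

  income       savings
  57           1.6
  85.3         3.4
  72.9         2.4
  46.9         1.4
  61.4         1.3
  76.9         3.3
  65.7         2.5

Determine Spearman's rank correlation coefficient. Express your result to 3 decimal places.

Rank income: 2, 7, 5, 1, 3, 6, 4
Rank savings: 3, 7, 4, 2, 1, 6, 5
d = rank(income) − rank(savings): -1, 0, 1, -1, 2, 0, -1; Σd² = 8
ρ = 1 − 6Σd² / [n(n²−1)] = 1 − 6×8 / (7×48) = 1 − 48/336 ≈ 0.857

0.857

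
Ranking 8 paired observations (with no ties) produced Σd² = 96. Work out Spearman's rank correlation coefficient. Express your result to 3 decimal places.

-0.143

ρ = 1 − 6Σd² / [n(n²−1)] = 1 − 6×96 / (8×63)
  = 1 − 576/504 = 1 − 1.1429 ≈ -0.143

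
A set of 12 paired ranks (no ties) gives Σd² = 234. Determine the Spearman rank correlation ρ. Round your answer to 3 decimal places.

ρ = 1 − 6Σd² / [n(n²−1)] = 1 − 6×234 / (12×143)
  = 1 − 1404/1716 = 1 − 0.8182 ≈ 0.182

0.182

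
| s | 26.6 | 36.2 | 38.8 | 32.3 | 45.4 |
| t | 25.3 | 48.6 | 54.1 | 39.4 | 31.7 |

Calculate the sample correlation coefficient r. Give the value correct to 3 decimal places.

n = 5, Σs = 179.3, Σt = 199.1, Σs² = 6627.89, Σt² = 8486.11, Σst = 7243.18
nΣst − ΣsΣt = 36215.9 − 35698.63 = 517.27
nΣs² − (Σs)² = 33139.45 − 32148.49 = 990.96; nΣt² − (Σt)² = 42430.55 − 39640.81 = 2789.74
r = 517.27 / √(990.96 × 2789.74) = 517.27 / 1662.6848 ≈ 0.311

0.311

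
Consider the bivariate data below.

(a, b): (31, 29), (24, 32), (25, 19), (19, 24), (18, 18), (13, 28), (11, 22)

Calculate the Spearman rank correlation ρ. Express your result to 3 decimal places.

0.321

Rank a: 7, 5, 6, 4, 3, 2, 1
Rank b: 6, 7, 2, 4, 1, 5, 3
d = rank(a) − rank(b): 1, -2, 4, 0, 2, -3, -2; Σd² = 38
ρ = 1 − 6Σd² / [n(n²−1)] = 1 − 6×38 / (7×48) = 1 − 228/336 ≈ 0.321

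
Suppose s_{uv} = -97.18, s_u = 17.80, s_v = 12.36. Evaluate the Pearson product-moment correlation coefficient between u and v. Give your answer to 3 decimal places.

r = Cov(u,v) / (s_u · s_v) = -97.18 / (17.80 × 12.36)
  = -97.18 / 220.0080 ≈ -0.442

-0.442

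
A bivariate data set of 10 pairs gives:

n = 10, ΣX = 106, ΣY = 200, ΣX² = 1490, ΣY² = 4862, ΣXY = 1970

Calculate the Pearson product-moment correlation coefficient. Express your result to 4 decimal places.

r = (nΣXY − ΣXΣY) / √[(nΣX² − (ΣX)²)(nΣY² − (ΣY)²)]
Numerator: 10×1970 − 106×200 = -1500
Denominator: √[(14900 − 11236)(48620 − 40000)] = √[3664 × 8620] = 5619.9359
r = -1500 / 5619.9359 ≈ -0.2669

-0.2669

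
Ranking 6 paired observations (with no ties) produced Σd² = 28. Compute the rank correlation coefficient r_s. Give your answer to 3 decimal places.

ρ = 1 − 6Σd² / [n(n²−1)] = 1 − 6×28 / (6×35)
  = 1 − 168/210 = 1 − 0.8000 ≈ 0.200

0.200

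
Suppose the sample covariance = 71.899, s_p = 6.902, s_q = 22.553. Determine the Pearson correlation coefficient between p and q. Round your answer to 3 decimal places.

r = Cov(p,q) / (s_p · s_q) = 71.899 / (6.902 × 22.553)
  = 71.899 / 155.6608 ≈ 0.462

0.462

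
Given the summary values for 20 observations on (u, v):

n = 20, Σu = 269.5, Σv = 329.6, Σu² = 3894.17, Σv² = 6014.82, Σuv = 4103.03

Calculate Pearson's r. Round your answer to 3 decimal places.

-0.865

r = (nΣuv − ΣuΣv) / √[(nΣu² − (Σu)²)(nΣv² − (Σv)²)]
Numerator: 20×4103.03 − 269.5×329.6 = -6766.6
Denominator: √[(77883.4 − 72630.25)(120296.4 − 108636.16)] = √[5253.15 × 11660.24] = 7826.4289
r = -6766.6 / 7826.4289 ≈ -0.865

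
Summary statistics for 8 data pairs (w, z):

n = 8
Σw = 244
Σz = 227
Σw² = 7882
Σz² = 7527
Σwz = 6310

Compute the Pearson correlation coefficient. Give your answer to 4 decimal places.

r = (nΣwz − ΣwΣz) / √[(nΣw² − (Σw)²)(nΣz² − (Σz)²)]
Numerator: 8×6310 − 244×227 = -4908
Denominator: √[(63056 − 59536)(60216 − 51529)] = √[3520 × 8687] = 5529.7595
r = -4908 / 5529.7595 ≈ -0.8876

-0.8876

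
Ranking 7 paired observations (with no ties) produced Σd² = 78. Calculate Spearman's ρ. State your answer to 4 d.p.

ρ = 1 − 6Σd² / [n(n²−1)] = 1 − 6×78 / (7×48)
  = 1 − 468/336 = 1 − 1.39286 ≈ -0.3929

-0.3929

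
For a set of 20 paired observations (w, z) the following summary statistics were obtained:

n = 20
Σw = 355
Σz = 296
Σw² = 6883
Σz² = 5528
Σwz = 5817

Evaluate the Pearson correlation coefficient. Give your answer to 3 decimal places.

0.689

r = (nΣwz − ΣwΣz) / √[(nΣw² − (Σw)²)(nΣz² − (Σz)²)]
Numerator: 20×5817 − 355×296 = 11260
Denominator: √[(137660 − 126025)(110560 − 87616)] = √[11635 × 22944] = 16338.7099
r = 11260 / 16338.7099 ≈ 0.689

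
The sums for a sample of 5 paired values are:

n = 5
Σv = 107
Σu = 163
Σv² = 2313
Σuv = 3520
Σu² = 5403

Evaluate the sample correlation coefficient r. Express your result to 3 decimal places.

r = (nΣuv − ΣuΣv) / √[(nΣu² − (Σu)²)(nΣv² − (Σv)²)]
Numerator: 5×3520 − 163×107 = 159
Denominator: √[(27015 − 26569)(11565 − 11449)] = √[446 × 116] = 227.4555
r = 159 / 227.4555 ≈ 0.699

0.699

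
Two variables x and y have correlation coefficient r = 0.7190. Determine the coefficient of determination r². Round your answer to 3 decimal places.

r² = (0.7190)² = 0.517

0.517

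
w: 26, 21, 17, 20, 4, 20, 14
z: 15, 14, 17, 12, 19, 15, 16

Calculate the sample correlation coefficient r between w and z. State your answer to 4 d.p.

-0.7442

n = 7, Σw = 122, Σz = 108, Σw² = 2418, Σz² = 1696, Σwz = 1813
nΣwz − ΣwΣz = 12691 − 13176 = -485
nΣw² − (Σw)² = 16926 − 14884 = 2042; nΣz² − (Σz)² = 11872 − 11664 = 208
r = -485 / √(2042 × 208) = -485 / 651.7177 ≈ -0.7442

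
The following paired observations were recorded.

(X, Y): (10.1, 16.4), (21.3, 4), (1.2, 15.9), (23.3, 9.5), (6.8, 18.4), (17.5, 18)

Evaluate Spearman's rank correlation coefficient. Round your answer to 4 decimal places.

-0.5429

Rank X: 3, 5, 1, 6, 2, 4
Rank Y: 4, 1, 3, 2, 6, 5
d = rank(X) − rank(Y): -1, 4, -2, 4, -4, -1; Σd² = 54
ρ = 1 − 6Σd² / [n(n²−1)] = 1 − 6×54 / (6×35) = 1 − 324/210 ≈ -0.5429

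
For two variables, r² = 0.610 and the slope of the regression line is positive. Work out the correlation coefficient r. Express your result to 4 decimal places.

|r| = √0.610 = 0.7810
The association is positive, so r = 0.7810.

0.7810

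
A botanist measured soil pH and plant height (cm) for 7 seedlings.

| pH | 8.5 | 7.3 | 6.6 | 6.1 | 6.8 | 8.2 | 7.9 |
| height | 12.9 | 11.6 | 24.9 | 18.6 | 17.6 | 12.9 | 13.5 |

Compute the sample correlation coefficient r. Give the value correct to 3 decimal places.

n = 7, Σx = 51.4, Σy = 112, Σx² = 382.2, Σy² = 1925.36, Σxy = 804.24
nΣxy − ΣxΣy = 5629.68 − 5756.8 = -127.12
nΣx² − (Σx)² = 2675.4 − 2641.96 = 33.44; nΣy² − (Σy)² = 13477.52 − 12544 = 933.52
r = -127.12 / √(33.44 × 933.52) = -127.12 / 176.6831 ≈ -0.719

-0.719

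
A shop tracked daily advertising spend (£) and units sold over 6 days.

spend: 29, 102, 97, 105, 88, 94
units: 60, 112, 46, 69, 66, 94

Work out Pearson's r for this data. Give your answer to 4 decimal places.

n = 6, Σx = 515, Σy = 447, Σx² = 48259, Σy² = 36213, Σxy = 39515
nΣxy − ΣxΣy = 237090 − 230205 = 6885
nΣx² − (Σx)² = 289554 − 265225 = 24329; nΣy² − (Σy)² = 217278 − 199809 = 17469
r = 6885 / √(24329 × 17469) = 6885 / 20615.6082 ≈ 0.3340

0.3340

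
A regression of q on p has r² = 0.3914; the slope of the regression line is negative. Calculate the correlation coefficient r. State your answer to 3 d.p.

-0.626

|r| = √0.3914 = 0.626
The association is negative, so r = −0.626.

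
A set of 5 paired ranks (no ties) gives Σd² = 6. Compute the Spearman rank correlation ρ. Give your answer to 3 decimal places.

0.700

ρ = 1 − 6Σd² / [n(n²−1)] = 1 − 6×6 / (5×24)
  = 1 − 36/120 = 1 − 0.3000 ≈ 0.700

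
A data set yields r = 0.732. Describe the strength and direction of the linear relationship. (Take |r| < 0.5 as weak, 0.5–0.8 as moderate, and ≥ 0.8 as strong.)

r = 0.732 > 0 so the relationship is positive.
|r| = 0.732, which falls in the moderate range.

moderate positive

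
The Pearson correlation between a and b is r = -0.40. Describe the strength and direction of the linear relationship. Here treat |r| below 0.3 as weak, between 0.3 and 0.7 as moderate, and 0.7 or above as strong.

r = -0.40 < 0 so the relationship is negative.
|r| = 0.40, which falls in the moderate range.

moderate negative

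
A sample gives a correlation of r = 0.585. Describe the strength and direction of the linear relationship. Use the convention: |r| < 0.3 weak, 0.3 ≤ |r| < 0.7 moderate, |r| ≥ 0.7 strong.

moderate positive

r = 0.585 > 0 so the relationship is positive.
|r| = 0.585, which falls in the moderate range.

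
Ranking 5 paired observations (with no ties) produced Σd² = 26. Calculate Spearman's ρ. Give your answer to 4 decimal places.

ρ = 1 − 6Σd² / [n(n²−1)] = 1 − 6×26 / (5×24)
  = 1 − 156/120 = 1 − 1.30000 ≈ -0.3000

-0.3000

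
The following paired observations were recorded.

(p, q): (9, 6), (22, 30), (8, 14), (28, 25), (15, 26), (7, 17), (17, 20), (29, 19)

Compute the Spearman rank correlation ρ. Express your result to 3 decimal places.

0.548

Rank p: 3, 6, 2, 7, 4, 1, 5, 8
Rank q: 1, 8, 2, 6, 7, 3, 5, 4
d = rank(p) − rank(q): 2, -2, 0, 1, -3, -2, 0, 4; Σd² = 38
ρ = 1 − 6Σd² / [n(n²−1)] = 1 − 6×38 / (8×63) = 1 − 228/504 ≈ 0.548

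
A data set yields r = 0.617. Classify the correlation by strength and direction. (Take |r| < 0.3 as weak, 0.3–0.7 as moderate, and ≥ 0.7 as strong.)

moderate positive

r = 0.617 > 0 so the relationship is positive.
|r| = 0.617, which falls in the moderate range.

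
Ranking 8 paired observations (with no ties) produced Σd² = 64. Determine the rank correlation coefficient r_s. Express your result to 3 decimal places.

0.238

ρ = 1 − 6Σd² / [n(n²−1)] = 1 − 6×64 / (8×63)
  = 1 − 384/504 = 1 − 0.7619 ≈ 0.238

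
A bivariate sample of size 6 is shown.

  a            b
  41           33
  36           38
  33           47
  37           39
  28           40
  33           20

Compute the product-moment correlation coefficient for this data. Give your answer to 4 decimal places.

-0.1377

n = 6, Σa = 208, Σb = 217, Σa² = 7308, Σb² = 8263, Σab = 7495
nΣab − ΣaΣb = 44970 − 45136 = -166
nΣa² − (Σa)² = 43848 − 43264 = 584; nΣb² − (Σb)² = 49578 − 47089 = 2489
r = -166 / √(584 × 2489) = -166 / 1205.6434 ≈ -0.1377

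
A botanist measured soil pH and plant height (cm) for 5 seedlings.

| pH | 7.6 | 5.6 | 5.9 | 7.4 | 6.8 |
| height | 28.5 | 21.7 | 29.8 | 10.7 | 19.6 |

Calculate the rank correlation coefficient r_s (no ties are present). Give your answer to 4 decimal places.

-0.2000

Rank pH: 5, 1, 2, 4, 3
Rank height: 4, 3, 5, 1, 2
d = rank(pH) − rank(height): 1, -2, -3, 3, 1; Σd² = 24
ρ = 1 − 6Σd² / [n(n²−1)] = 1 − 6×24 / (5×24) = 1 − 144/120 ≈ -0.2000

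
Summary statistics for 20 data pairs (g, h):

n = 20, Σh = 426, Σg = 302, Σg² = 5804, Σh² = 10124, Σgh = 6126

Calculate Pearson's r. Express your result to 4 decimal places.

-0.2683

r = (nΣgh − ΣgΣh) / √[(nΣg² − (Σg)²)(nΣh² − (Σh)²)]
Numerator: 20×6126 − 302×426 = -6132
Denominator: √[(116080 − 91204)(202480 − 181476)] = √[24876 × 21004] = 22858.1606
r = -6132 / 22858.1606 ≈ -0.2683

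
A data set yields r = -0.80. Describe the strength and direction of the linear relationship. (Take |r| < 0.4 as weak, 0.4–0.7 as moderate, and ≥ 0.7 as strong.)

strong negative

r = -0.80 < 0 so the relationship is negative.
|r| = 0.80, which falls in the strong range.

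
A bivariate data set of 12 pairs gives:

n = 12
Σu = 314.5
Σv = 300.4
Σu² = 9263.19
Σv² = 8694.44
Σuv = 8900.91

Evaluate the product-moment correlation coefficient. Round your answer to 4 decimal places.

r = (nΣuv − ΣuΣv) / √[(nΣu² − (Σu)²)(nΣv² − (Σv)²)]
Numerator: 12×8900.91 − 314.5×300.4 = 12335.12
Denominator: √[(111158.28 − 98910.25)(104333.28 − 90240.16)] = √[12248.03 × 14093.12] = 13138.2250
r = 12335.12 / 13138.2250 ≈ 0.9389

0.9389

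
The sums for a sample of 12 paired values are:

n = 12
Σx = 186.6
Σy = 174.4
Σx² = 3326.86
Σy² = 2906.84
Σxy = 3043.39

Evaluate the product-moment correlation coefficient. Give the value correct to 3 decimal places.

0.833

r = (nΣxy − ΣxΣy) / √[(nΣx² − (Σx)²)(nΣy² − (Σy)²)]
Numerator: 12×3043.39 − 186.6×174.4 = 3977.64
Denominator: √[(39922.32 − 34819.56)(34882.08 − 30415.36)] = √[5102.76 × 4466.72] = 4774.1596
r = 3977.64 / 4774.1596 ≈ 0.833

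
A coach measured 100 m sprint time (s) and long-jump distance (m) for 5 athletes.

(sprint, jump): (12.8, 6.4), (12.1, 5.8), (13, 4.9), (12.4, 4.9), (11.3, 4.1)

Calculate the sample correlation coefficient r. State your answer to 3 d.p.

0.560

n = 5, Σx = 61.6, Σy = 26.1, Σx² = 760.7, Σy² = 139.43, Σxy = 322.89
nΣxy − ΣxΣy = 1614.45 − 1607.76 = 6.69
nΣx² − (Σx)² = 3803.5 − 3794.56 = 8.94; nΣy² − (Σy)² = 697.15 − 681.21 = 15.94
r = 6.69 / √(8.94 × 15.94) = 6.69 / 11.9375 ≈ 0.560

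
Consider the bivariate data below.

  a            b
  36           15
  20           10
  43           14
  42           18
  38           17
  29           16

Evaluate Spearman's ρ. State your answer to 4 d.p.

0.3714

Rank a: 3, 1, 6, 5, 4, 2
Rank b: 3, 1, 2, 6, 5, 4
d = rank(a) − rank(b): 0, 0, 4, -1, -1, -2; Σd² = 22
ρ = 1 − 6Σd² / [n(n²−1)] = 1 − 6×22 / (6×35) = 1 − 132/210 ≈ 0.3714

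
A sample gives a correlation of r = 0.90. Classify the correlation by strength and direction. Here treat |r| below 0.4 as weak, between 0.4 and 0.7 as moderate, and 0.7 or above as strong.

r = 0.90 > 0 so the relationship is positive.
|r| = 0.90, which falls in the strong range.

strong positive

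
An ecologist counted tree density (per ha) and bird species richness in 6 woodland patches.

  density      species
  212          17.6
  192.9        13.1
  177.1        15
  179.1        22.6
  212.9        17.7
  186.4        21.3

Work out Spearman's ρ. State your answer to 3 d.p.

Rank density: 5, 4, 1, 2, 6, 3
Rank species: 3, 1, 2, 6, 4, 5
d = rank(density) − rank(species): 2, 3, -1, -4, 2, -2; Σd² = 38
ρ = 1 − 6Σd² / [n(n²−1)] = 1 − 6×38 / (6×35) = 1 − 228/210 ≈ -0.086

-0.086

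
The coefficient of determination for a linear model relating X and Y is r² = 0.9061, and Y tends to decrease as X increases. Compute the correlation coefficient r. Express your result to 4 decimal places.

-0.9519

|r| = √0.9061 = 0.9519
The association is negative, so r = −0.9519.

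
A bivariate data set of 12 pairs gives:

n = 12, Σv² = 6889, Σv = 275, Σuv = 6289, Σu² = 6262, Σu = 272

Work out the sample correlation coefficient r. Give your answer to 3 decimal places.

r = (nΣuv − ΣuΣv) / √[(nΣu² − (Σu)²)(nΣv² − (Σv)²)]
Numerator: 12×6289 − 272×275 = 668
Denominator: √[(75144 − 73984)(82668 − 75625)] = √[1160 × 7043] = 2858.3002
r = 668 / 2858.3002 ≈ 0.234

0.234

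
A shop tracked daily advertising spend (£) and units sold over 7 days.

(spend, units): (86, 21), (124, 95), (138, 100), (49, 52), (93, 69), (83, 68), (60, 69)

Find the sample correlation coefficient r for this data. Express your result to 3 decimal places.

0.644

n = 7, Σx = 633, Σy = 474, Σx² = 63355, Σy² = 36316, Σxy = 46135
nΣxy − ΣxΣy = 322945 − 300042 = 22903
nΣx² − (Σx)² = 443485 − 400689 = 42796; nΣy² − (Σy)² = 254212 − 224676 = 29536
r = 22903 / √(42796 × 29536) = 22903 / 35553.0963 ≈ 0.644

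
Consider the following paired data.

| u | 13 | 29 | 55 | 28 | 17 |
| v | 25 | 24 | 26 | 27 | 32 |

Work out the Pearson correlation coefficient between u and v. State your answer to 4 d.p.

-0.2673

n = 5, Σu = 142, Σv = 134, Σu² = 5108, Σv² = 3630, Σuv = 3751
nΣuv − ΣuΣv = 18755 − 19028 = -273
nΣu² − (Σu)² = 25540 − 20164 = 5376; nΣv² − (Σv)² = 18150 − 17956 = 194
r = -273 / √(5376 × 194) = -273 / 1021.2463 ≈ -0.2673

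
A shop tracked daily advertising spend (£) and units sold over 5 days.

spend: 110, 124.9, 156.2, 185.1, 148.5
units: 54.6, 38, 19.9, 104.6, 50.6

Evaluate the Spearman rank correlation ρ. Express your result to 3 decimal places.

0.100

Rank spend: 1, 2, 4, 5, 3
Rank units: 4, 2, 1, 5, 3
d = rank(spend) − rank(units): -3, 0, 3, 0, 0; Σd² = 18
ρ = 1 − 6Σd² / [n(n²−1)] = 1 − 6×18 / (5×24) = 1 − 108/120 ≈ 0.100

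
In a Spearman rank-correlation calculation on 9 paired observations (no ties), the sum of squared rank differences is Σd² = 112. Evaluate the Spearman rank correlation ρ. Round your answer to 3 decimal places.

0.067

ρ = 1 − 6Σd² / [n(n²−1)] = 1 − 6×112 / (9×80)
  = 1 − 672/720 = 1 − 0.9333 ≈ 0.067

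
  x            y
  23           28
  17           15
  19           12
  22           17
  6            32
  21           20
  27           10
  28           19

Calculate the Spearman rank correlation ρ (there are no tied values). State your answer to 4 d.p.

Rank x: 6, 2, 3, 5, 1, 4, 7, 8
Rank y: 7, 3, 2, 4, 8, 6, 1, 5
d = rank(x) − rank(y): -1, -1, 1, 1, -7, -2, 6, 3; Σd² = 102
ρ = 1 − 6Σd² / [n(n²−1)] = 1 − 6×102 / (8×63) = 1 − 612/504 ≈ -0.2143

-0.2143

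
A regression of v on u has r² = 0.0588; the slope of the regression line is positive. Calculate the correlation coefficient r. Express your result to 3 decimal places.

0.242

|r| = √0.0588 = 0.242
The association is positive, so r = 0.242.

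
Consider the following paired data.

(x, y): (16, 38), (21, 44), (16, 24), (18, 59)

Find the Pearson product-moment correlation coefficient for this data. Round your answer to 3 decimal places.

n = 4, Σx = 71, Σy = 165, Σx² = 1277, Σy² = 7437, Σxy = 2978
nΣxy − ΣxΣy = 11912 − 11715 = 197
nΣx² − (Σx)² = 5108 − 5041 = 67; nΣy² − (Σy)² = 29748 − 27225 = 2523
r = 197 / √(67 × 2523) = 197 / 411.1460 ≈ 0.479

0.479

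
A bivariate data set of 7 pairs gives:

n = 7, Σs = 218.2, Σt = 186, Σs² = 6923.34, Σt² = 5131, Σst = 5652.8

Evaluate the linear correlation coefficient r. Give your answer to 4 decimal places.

-0.9572

r = (nΣst − ΣsΣt) / √[(nΣs² − (Σs)²)(nΣt² − (Σt)²)]
Numerator: 7×5652.8 − 218.2×186 = -1015.6
Denominator: √[(48463.38 − 47611.24)(35917 − 34596)] = √[852.14 × 1321] = 1060.9792
r = -1015.6 / 1060.9792 ≈ -0.9572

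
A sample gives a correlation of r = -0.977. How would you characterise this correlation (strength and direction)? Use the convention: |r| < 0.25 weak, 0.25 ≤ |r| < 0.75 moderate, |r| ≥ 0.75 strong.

r = -0.977 < 0 so the relationship is negative.
|r| = 0.977, which falls in the strong range.

strong negative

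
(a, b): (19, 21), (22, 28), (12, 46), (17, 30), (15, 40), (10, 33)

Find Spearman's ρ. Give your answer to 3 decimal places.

-0.771

Rank a: 5, 6, 2, 4, 3, 1
Rank b: 1, 2, 6, 3, 5, 4
d = rank(a) − rank(b): 4, 4, -4, 1, -2, -3; Σd² = 62
ρ = 1 − 6Σd² / [n(n²−1)] = 1 − 6×62 / (6×35) = 1 − 372/210 ≈ -0.771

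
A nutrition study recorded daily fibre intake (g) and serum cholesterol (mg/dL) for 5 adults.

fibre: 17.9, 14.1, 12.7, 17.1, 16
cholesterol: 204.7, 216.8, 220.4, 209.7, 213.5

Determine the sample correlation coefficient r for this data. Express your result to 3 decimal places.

n = 5, Σx = 77.8, Σy = 1065.1, Σx² = 1228.92, Σy² = 227036.83, Σxy = 16521.96
nΣxy − ΣxΣy = 82609.8 − 82864.78 = -254.98
nΣx² − (Σx)² = 6144.6 − 6052.84 = 91.76; nΣy² − (Σy)² = 1135184.15 − 1134438.01 = 746.14
r = -254.98 / √(91.76 × 746.14) = -254.98 / 261.6597 ≈ -0.974

-0.974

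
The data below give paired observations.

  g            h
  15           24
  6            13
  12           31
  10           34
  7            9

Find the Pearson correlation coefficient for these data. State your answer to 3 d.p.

n = 5, Σg = 50, Σh = 111, Σg² = 554, Σh² = 2943, Σgh = 1213
nΣgh − ΣgΣh = 6065 − 5550 = 515
nΣg² − (Σg)² = 2770 − 2500 = 270; nΣh² − (Σh)² = 14715 − 12321 = 2394
r = 515 / √(270 × 2394) = 515 / 803.9776 ≈ 0.641

0.641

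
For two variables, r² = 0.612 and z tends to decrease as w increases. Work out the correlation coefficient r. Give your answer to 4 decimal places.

-0.7823

|r| = √0.612 = 0.7823
The association is negative, so r = −0.7823.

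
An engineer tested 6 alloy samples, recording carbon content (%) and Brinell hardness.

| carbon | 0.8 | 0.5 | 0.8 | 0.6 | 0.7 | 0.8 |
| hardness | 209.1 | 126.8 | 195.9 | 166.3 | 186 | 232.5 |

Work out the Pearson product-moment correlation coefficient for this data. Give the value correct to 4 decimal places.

0.9408

n = 6, Σx = 4.2, Σy = 1116.6, Σx² = 3.02, Σy² = 214485.8, Σxy = 803.38
nΣxy − ΣxΣy = 4820.28 − 4689.72 = 130.56
nΣx² − (Σx)² = 18.12 − 17.64 = 0.48; nΣy² − (Σy)² = 1286914.8 − 1246795.56 = 40119.24
r = 130.56 / √(0.48 × 40119.24) = 130.56 / 138.7704 ≈ 0.9408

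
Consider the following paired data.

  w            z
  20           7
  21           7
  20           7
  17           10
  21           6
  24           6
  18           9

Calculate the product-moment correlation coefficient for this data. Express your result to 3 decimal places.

-0.896

n = 7, Σw = 141, Σz = 52, Σw² = 2871, Σz² = 400, Σwz = 1029
nΣwz − ΣwΣz = 7203 − 7332 = -129
nΣw² − (Σw)² = 20097 − 19881 = 216; nΣz² − (Σz)² = 2800 − 2704 = 96
r = -129 / √(216 × 96) = -129 / 144.0000 ≈ -0.896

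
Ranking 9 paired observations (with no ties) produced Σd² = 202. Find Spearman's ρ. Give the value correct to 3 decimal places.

ρ = 1 − 6Σd² / [n(n²−1)] = 1 − 6×202 / (9×80)
  = 1 − 1212/720 = 1 − 1.6833 ≈ -0.683

-0.683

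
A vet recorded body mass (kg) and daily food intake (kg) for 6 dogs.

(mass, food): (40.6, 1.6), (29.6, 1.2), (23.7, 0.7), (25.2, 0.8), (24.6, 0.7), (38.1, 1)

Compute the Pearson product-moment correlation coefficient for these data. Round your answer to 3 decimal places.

0.832

n = 6, Σx = 181.8, Σy = 6, Σx² = 5778.02, Σy² = 6.62, Σxy = 192.55
nΣxy − ΣxΣy = 1155.3 − 1090.8 = 64.5
nΣx² − (Σx)² = 34668.12 − 33051.24 = 1616.88; nΣy² − (Σy)² = 39.72 − 36 = 3.72
r = 64.5 / √(1616.88 × 3.72) = 64.5 / 77.5551 ≈ 0.832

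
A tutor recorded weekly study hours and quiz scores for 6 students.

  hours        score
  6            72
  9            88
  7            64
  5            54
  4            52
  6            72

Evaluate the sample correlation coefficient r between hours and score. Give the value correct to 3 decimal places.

0.894

n = 6, Σx = 37, Σy = 402, Σx² = 243, Σy² = 27828, Σxy = 2582
nΣxy − ΣxΣy = 15492 − 14874 = 618
nΣx² − (Σx)² = 1458 − 1369 = 89; nΣy² − (Σy)² = 166968 − 161604 = 5364
r = 618 / √(89 × 5364) = 618 / 690.9385 ≈ 0.894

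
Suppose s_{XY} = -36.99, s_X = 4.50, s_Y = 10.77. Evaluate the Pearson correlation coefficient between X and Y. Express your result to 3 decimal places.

r = Cov(X,Y) / (s_X · s_Y) = -36.99 / (4.50 × 10.77)
  = -36.99 / 48.4650 ≈ -0.763

-0.763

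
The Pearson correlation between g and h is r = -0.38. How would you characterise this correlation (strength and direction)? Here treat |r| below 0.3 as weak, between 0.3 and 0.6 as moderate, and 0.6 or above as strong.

r = -0.38 < 0 so the relationship is negative.
|r| = 0.38, which falls in the moderate range.

moderate negative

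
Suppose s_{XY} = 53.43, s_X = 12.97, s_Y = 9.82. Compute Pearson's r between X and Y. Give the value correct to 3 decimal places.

0.420

r = Cov(X,Y) / (s_X · s_Y) = 53.43 / (12.97 × 9.82)
  = 53.43 / 127.3654 ≈ 0.420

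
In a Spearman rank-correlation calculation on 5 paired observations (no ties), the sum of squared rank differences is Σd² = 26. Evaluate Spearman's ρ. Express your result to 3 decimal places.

-0.300

ρ = 1 − 6Σd² / [n(n²−1)] = 1 − 6×26 / (5×24)
  = 1 − 156/120 = 1 − 1.3000 ≈ -0.300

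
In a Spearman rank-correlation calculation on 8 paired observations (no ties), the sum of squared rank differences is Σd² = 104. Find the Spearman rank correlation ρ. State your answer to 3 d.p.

ρ = 1 − 6Σd² / [n(n²−1)] = 1 − 6×104 / (8×63)
  = 1 − 624/504 = 1 − 1.2381 ≈ -0.238

-0.238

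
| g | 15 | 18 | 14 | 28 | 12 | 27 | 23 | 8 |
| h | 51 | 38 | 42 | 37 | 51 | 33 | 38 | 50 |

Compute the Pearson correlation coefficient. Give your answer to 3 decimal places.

-0.858

n = 8, Σg = 145, Σh = 340, Σg² = 2995, Σh² = 14812, Σgh = 5850
nΣgh − ΣgΣh = 46800 − 49300 = -2500
nΣg² − (Σg)² = 23960 − 21025 = 2935; nΣh² − (Σh)² = 118496 − 115600 = 2896
r = -2500 / √(2935 × 2896) = -2500 / 2915.4348 ≈ -0.858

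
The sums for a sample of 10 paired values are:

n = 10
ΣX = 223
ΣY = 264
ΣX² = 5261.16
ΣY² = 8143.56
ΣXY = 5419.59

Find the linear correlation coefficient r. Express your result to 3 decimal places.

-0.804

r = (nΣXY − ΣXΣY) / √[(nΣX² − (ΣX)²)(nΣY² − (ΣY)²)]
Numerator: 10×5419.59 − 223×264 = -4676.1
Denominator: √[(52611.6 − 49729)(81435.6 − 69696)] = √[2882.6 × 11739.6] = 5817.2649
r = -4676.1 / 5817.2649 ≈ -0.804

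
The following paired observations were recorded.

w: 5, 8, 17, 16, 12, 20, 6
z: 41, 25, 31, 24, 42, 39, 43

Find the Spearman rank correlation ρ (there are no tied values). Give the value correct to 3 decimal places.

Rank w: 1, 3, 6, 5, 4, 7, 2
Rank z: 5, 2, 3, 1, 6, 4, 7
d = rank(w) − rank(z): -4, 1, 3, 4, -2, 3, -5; Σd² = 80
ρ = 1 − 6Σd² / [n(n²−1)] = 1 − 6×80 / (7×48) = 1 − 480/336 ≈ -0.429

-0.429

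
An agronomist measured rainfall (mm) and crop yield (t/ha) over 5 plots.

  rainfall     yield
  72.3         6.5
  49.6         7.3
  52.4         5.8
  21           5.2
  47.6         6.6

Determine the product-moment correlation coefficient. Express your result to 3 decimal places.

n = 5, Σx = 242.9, Σy = 31.4, Σx² = 13139.97, Σy² = 199.78, Σxy = 1559.31
nΣxy − ΣxΣy = 7796.55 − 7627.06 = 169.49
nΣx² − (Σx)² = 65699.85 − 59000.41 = 6699.44; nΣy² − (Σy)² = 998.9 − 985.96 = 12.94
r = 169.49 / √(6699.44 × 12.94) = 169.49 / 294.4329 ≈ 0.576

0.576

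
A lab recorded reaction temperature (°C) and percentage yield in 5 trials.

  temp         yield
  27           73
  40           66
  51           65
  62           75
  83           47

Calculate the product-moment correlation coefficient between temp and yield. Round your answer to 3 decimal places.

-0.709

n = 5, Σx = 263, Σy = 326, Σx² = 15663, Σy² = 21744, Σxy = 16477
nΣxy − ΣxΣy = 82385 − 85738 = -3353
nΣx² − (Σx)² = 78315 − 69169 = 9146; nΣy² − (Σy)² = 108720 − 106276 = 2444
r = -3353 / √(9146 × 2444) = -3353 / 4727.8773 ≈ -0.709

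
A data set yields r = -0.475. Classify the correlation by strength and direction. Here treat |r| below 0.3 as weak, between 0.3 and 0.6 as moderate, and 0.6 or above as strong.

r = -0.475 < 0 so the relationship is negative.
|r| = 0.475, which falls in the moderate range.

moderate negative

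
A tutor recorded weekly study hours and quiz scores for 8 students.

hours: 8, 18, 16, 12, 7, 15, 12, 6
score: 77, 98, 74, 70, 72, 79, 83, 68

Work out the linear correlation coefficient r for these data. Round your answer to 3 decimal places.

0.674

n = 8, Σx = 94, Σy = 621, Σx² = 1242, Σy² = 48847, Σxy = 7497
nΣxy − ΣxΣy = 59976 − 58374 = 1602
nΣx² − (Σx)² = 9936 − 8836 = 1100; nΣy² − (Σy)² = 390776 − 385641 = 5135
r = 1602 / √(1100 × 5135) = 1602 / 2376.6573 ≈ 0.674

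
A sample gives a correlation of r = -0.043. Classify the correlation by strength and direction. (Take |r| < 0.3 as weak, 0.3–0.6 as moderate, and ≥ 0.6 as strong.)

r = -0.043 < 0 so the relationship is negative.
|r| = 0.043, which falls in the weak range.

weak negative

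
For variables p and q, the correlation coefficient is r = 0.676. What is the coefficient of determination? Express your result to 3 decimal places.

0.457

r² = (0.676)² = 0.457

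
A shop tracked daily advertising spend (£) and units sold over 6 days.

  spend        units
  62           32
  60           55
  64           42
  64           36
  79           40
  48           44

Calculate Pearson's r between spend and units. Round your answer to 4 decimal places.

n = 6, Σx = 377, Σy = 249, Σx² = 24181, Σy² = 10645, Σxy = 15548
nΣxy − ΣxΣy = 93288 − 93873 = -585
nΣx² − (Σx)² = 145086 − 142129 = 2957; nΣy² − (Σy)² = 63870 − 62001 = 1869
r = -585 / √(2957 × 1869) = -585 / 2350.8792 ≈ -0.2488

-0.2488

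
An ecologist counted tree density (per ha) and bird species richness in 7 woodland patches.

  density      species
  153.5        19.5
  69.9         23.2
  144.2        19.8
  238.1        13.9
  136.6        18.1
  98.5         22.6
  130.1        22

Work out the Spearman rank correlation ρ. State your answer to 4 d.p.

Rank density: 6, 1, 5, 7, 4, 2, 3
Rank species: 3, 7, 4, 1, 2, 6, 5
d = rank(density) − rank(species): 3, -6, 1, 6, 2, -4, -2; Σd² = 106
ρ = 1 − 6Σd² / [n(n²−1)] = 1 − 6×106 / (7×48) = 1 − 636/336 ≈ -0.8929

-0.8929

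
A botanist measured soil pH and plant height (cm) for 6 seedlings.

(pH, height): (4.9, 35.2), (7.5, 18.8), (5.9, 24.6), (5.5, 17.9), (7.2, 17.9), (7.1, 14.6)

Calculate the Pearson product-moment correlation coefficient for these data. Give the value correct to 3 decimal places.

n = 6, Σx = 38.1, Σy = 129, Σx² = 247.57, Σy² = 3051.62, Σxy = 789.61
nΣxy − ΣxΣy = 4737.66 − 4914.9 = -177.24
nΣx² − (Σx)² = 1485.42 − 1451.61 = 33.81; nΣy² − (Σy)² = 18309.72 − 16641 = 1668.72
r = -177.24 / √(33.81 × 1668.72) = -177.24 / 237.5277 ≈ -0.746

-0.746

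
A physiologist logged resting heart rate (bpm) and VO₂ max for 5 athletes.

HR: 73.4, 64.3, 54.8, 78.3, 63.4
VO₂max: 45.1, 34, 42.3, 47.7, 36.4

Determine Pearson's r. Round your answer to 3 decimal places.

n = 5, Σx = 334.2, Σy = 205.5, Σx² = 22675.54, Σy² = 8579.55, Σxy = 13857.25
nΣxy − ΣxΣy = 69286.25 − 68678.1 = 608.15
nΣx² − (Σx)² = 113377.7 − 111689.64 = 1688.06; nΣy² − (Σy)² = 42897.75 − 42230.25 = 667.5
r = 608.15 / √(1688.06 × 667.5) = 608.15 / 1061.4990 ≈ 0.573

0.573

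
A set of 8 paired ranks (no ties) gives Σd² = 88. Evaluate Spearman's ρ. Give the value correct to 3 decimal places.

ρ = 1 − 6Σd² / [n(n²−1)] = 1 − 6×88 / (8×63)
  = 1 − 528/504 = 1 − 1.0476 ≈ -0.048

-0.048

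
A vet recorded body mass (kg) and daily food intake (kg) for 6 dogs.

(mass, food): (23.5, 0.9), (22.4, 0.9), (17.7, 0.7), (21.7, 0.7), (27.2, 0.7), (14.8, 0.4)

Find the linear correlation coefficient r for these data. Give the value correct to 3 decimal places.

n = 6, Σx = 127.3, Σy = 4.3, Σx² = 2797.07, Σy² = 3.25, Σxy = 93.85
nΣxy − ΣxΣy = 563.1 − 547.39 = 15.71
nΣx² − (Σx)² = 16782.42 − 16205.29 = 577.13; nΣy² − (Σy)² = 19.5 − 18.49 = 1.01
r = 15.71 / √(577.13 × 1.01) = 15.71 / 24.1433 ≈ 0.651

0.651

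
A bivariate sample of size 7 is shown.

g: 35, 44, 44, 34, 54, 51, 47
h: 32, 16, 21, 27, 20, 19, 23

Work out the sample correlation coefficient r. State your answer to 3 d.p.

n = 7, Σg = 309, Σh = 158, Σg² = 13979, Σh² = 3740, Σgh = 6796
nΣgh − ΣgΣh = 47572 − 48822 = -1250
nΣg² − (Σg)² = 97853 − 95481 = 2372; nΣh² − (Σh)² = 26180 − 24964 = 1216
r = -1250 / √(2372 × 1216) = -1250 / 1698.3380 ≈ -0.736

-0.736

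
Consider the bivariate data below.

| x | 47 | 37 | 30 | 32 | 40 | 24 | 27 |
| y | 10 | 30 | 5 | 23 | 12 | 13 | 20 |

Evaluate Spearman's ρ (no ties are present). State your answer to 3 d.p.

Rank x: 7, 5, 3, 4, 6, 1, 2
Rank y: 2, 7, 1, 6, 3, 4, 5
d = rank(x) − rank(y): 5, -2, 2, -2, 3, -3, -3; Σd² = 64
ρ = 1 − 6Σd² / [n(n²−1)] = 1 − 6×64 / (7×48) = 1 − 384/336 ≈ -0.143

-0.143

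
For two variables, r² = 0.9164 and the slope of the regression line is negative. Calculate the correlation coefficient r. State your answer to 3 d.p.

|r| = √0.9164 = 0.957
The association is negative, so r = −0.957.

-0.957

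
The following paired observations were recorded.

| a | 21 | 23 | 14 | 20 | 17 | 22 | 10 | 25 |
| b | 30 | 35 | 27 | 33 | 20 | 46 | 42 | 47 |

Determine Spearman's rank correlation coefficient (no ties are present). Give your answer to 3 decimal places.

0.548

Rank a: 5, 7, 2, 4, 3, 6, 1, 8
Rank b: 3, 5, 2, 4, 1, 7, 6, 8
d = rank(a) − rank(b): 2, 2, 0, 0, 2, -1, -5, 0; Σd² = 38
ρ = 1 − 6Σd² / [n(n²−1)] = 1 − 6×38 / (8×63) = 1 − 228/504 ≈ 0.548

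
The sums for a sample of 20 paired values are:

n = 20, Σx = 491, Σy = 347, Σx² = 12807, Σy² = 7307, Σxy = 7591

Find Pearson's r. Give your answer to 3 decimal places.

-0.943

r = (nΣxy − ΣxΣy) / √[(nΣx² − (Σx)²)(nΣy² − (Σy)²)]
Numerator: 20×7591 − 491×347 = -18557
Denominator: √[(256140 − 241081)(146140 − 120409)] = √[15059 × 25731] = 19684.5912
r = -18557 / 19684.5912 ≈ -0.943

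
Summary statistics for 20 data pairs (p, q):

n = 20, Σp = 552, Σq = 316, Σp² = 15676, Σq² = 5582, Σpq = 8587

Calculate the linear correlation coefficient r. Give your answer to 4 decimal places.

r = (nΣpq − ΣpΣq) / √[(nΣp² − (Σp)²)(nΣq² − (Σq)²)]
Numerator: 20×8587 − 552×316 = -2692
Denominator: √[(313520 − 304704)(111640 − 99856)] = √[8816 × 11784] = 10192.5337
r = -2692 / 10192.5337 ≈ -0.2641

-0.2641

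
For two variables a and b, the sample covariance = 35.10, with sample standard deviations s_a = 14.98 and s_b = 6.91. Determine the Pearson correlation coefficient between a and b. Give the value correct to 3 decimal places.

0.339

r = Cov(a,b) / (s_a · s_b) = 35.10 / (14.98 × 6.91)
  = 35.10 / 103.5118 ≈ 0.339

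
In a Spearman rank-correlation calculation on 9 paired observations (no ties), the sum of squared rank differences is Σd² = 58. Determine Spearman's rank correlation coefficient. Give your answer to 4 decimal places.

ρ = 1 − 6Σd² / [n(n²−1)] = 1 − 6×58 / (9×80)
  = 1 − 348/720 = 1 − 0.48333 ≈ 0.5167

0.5167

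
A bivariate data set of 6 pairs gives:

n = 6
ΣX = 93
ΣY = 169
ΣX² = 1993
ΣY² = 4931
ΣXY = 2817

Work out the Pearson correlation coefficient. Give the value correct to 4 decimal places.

0.6434

r = (nΣXY − ΣXΣY) / √[(nΣX² − (ΣX)²)(nΣY² − (ΣY)²)]
Numerator: 6×2817 − 93×169 = 1185
Denominator: √[(11958 − 8649)(29586 − 28561)] = √[3309 × 1025] = 1841.6637
r = 1185 / 1841.6637 ≈ 0.6434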